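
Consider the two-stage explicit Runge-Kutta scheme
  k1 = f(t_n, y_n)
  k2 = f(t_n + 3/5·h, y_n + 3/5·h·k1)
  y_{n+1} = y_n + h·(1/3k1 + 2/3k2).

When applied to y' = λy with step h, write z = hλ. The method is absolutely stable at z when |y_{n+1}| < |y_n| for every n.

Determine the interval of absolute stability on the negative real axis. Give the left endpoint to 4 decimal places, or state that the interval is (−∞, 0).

z∈(-2.5000,0).

On y'=λy, z=hλ:
  k1=λy_n ⇒ h·k1=z·y_n;  k2=λ(1+3/5z)y_n ⇒ h·k2=z(1+3/5z)y_n
  y_{n+1}/y_n = 1 + 1/3z + 2/3z(1+3/5z) = 1 + z + 2/5z²
  Hence R(z) = 1 + z + 2/5z².

Solve |R(x)|<1 on ℝ⁻.
x=-1.36: |R|=0.3798
R=1: x+2/5x²=0 ⇒ x=−5/2=-2.5000; min R=1−1/(4·2/5)=0.3750>−1
Confirm numerically:
  x=-2.135: |R|=0.68829 <1
  x=-2.111: |R|=0.67153 <1
  x=-1.771: |R|=0.48358 <1
  x=-1.466: |R|=0.39366 <1
  x=-3.051: |R|=1.67244 >1
  x=-2.814: |R|=1.35344 >1
Interval (-2.5000, 0).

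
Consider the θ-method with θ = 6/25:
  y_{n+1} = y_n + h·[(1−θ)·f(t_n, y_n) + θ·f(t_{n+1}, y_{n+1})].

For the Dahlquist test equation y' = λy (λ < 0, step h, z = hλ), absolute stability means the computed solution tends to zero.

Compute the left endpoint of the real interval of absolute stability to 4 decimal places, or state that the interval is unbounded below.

z* = -3.8462.

Test eqn y'=λy, z=hλ:
  y_{n+1} = y_n + z·[19/25·y_n + 6/25·y_{n+1}] ⇒ (1 − 6/25z)y_{n+1} = (1 + 19/25z)y_n
  ⇒ R(z) = (1 + 19/25z)/(1 − 6/25z).

Need |R(x)|<1, x<0.
x=-0.39: |R|=0.6434
R=−1: 1+19/25x = −1+6/25x ⇒ -13/25x=2 ⇒ x=2/(-13/25)=-3.8462
Confirm numerically:
  x=-3.507: |R|=0.90424 <1
  x=-2.807: |R|=0.67714 <1
  x=-2.460: |R|=0.54678 <1
  x=-4.125: |R|=1.07286 >1
  x=-3.977: |R|=1.03481 >1
Stable set (-3.8462, 0).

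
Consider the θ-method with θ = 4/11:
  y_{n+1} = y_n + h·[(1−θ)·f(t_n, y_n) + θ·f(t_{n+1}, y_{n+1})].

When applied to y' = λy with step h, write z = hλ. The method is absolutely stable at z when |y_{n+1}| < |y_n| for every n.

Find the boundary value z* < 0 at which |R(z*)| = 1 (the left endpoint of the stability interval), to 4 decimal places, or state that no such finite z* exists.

z* = -7.3333.

Set f=λy, z=hλ:
  y_{n+1} = y_n + z·[7/11·y_n + 4/11·y_{n+1}] ⇒ (1 − 4/11z)y_{n+1} = (1 + 7/11z)y_n
  so R(z) = (1 + 7/11z)/(1 − 4/11z).

Solve |R(x)|<1 on ℝ⁻.
x=-1.03: |R|=0.2507
R=−1: 1+7/11x = −1+4/11x ⇒ -3/11x=2 ⇒ x=2/(-3/11)=-7.3333
Confirm numerically:
  x=-7.113: |R|=0.98325 <1
  x=-5.946: |R|=0.88035 <1
  x=-3.111: |R|=0.45969 <1
  x=-7.733: |R|=1.02859 >1
  x=-7.517: |R|=1.01342 >1
  x=-7.426: |R|=1.00683 >1
So |R|<1 on (-7.3333, 0).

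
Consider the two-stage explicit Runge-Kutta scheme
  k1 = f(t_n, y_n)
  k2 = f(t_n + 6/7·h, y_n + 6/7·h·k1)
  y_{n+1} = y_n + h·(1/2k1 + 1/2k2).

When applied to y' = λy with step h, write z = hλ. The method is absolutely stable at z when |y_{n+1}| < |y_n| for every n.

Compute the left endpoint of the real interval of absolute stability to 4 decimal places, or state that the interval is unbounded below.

On y'=λy, z=hλ:
  k1=λy_n ⇒ h·k1=z·y_n;  k2=λ(1+6/7z)y_n ⇒ h·k2=z(1+6/7z)y_n
  y_{n+1}/y_n = 1 + 1/2z + 1/2z(1+6/7z) = 1 + z + 3/7z²
  R(z) = 1 + z + 3/7z².

Find x<0 with |R(x)|<1.
x=-0.8: |R|=0.4743
R=1: x+3/7x²=0 ⇒ x=−7/3=-2.3333; min R=1−1/(4·3/7)=0.4167>−1
Confirm numerically:
  x=-2.065: |R|=0.76252 <1
  x=-1.637: |R|=0.51147 <1
  x=-1.479: |R|=0.45847 <1
  x=-1.303: |R|=0.42463 <1
  x=-2.555: |R|=1.24272 >1
  x=-2.442: |R|=1.11373 >1
Interval (-2.3333, 0).

z* = -2.3333.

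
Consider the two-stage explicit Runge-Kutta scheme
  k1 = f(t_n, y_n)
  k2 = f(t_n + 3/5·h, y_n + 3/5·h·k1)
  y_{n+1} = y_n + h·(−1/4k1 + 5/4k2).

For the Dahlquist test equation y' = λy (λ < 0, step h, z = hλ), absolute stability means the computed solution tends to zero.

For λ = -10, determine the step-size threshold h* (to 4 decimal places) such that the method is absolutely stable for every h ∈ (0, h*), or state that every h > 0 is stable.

(-1.3333,0); λ=-10 ⇒ h* = (4/3)/10 = 0.1333.

Test eqn y'=λy, z=hλ:
  k1=λy_n ⇒ h·k1=z·y_n;  k2=λ(1+3/5z)y_n ⇒ h·k2=z(1+3/5z)y_n
  y_{n+1}/y_n = 1 − 1/4z + 5/4z(1+3/5z) = 1 + z + 3/4z²
  ⇒ R(z) = 1 + z + 3/4z².

Need |R(x)|<1, x<0.
x=-0.78: |R|=0.6763
R=1: x+3/4x²=0 ⇒ x=−4/3=-1.3333; min R=1−1/(4·3/4)=0.6667>−1
Confirm numerically:
  x=-0.944: |R|=0.72435 <1
  x=-0.808: |R|=0.68165 <1
  x=-0.687: |R|=0.66698 <1
  x=-1.774: |R|=1.58631 >1
  x=-1.715: |R|=1.49092 >1
  x=-1.608: |R|=1.33125 >1
Stable set (-1.3333, 0).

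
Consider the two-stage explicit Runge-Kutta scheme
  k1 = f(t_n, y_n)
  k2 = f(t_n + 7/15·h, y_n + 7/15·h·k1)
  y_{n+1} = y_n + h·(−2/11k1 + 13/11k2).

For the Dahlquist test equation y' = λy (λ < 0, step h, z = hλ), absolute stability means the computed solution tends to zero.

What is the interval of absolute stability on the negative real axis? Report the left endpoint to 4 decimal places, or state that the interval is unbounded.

z∈(-1.8132,0).

Test eqn y'=λy, z=hλ:
  k1=λy_n ⇒ h·k1=z·y_n;  k2=λ(1+7/15z)y_n ⇒ h·k2=z(1+7/15z)y_n
  y_{n+1}/y_n = 1 − 2/11z + 13/11z(1+7/15z) = 1 + z + 91/165z²
  R(z) = 1 + z + 91/165z².

Find x<0 with |R(x)|<1.
x=-0.86: |R|=0.5479
R=1: x+91/165x²=0 ⇒ x=−165/91=-1.8132; min R=1−1/(4·91/165)=0.5467>−1
Confirm numerically:
  x=-1.741: |R|=0.93069 <1
  x=-1.570: |R|=0.78943 <1
  x=-1.153: |R|=0.58019 <1
  x=-2.413: |R|=1.79824 >1
  x=-2.099: |R|=1.33087 >1
  x=-2.086: |R|=1.31386 >1
Stable set (-1.8132, 0).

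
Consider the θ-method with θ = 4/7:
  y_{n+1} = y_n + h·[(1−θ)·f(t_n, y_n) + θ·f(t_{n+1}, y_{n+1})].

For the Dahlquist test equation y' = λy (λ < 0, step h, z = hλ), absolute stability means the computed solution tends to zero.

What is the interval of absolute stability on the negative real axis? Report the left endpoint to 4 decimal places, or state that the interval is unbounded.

unbounded; (−∞, 0).

Set f=λy, z=hλ:
  y_{n+1} = y_n + z·[3/7·y_n + 4/7·y_{n+1}] ⇒ (1 − 4/7z)y_{n+1} = (1 + 3/7z)y_n
  so R(z) = (1 + 3/7z)/(1 − 4/7z).

Solve |R(x)|<1 on ℝ⁻.
x=-0.94: |R|=0.3885
x=-2: |R|=0.0667
x=-10: |R|=0.4894
x=-100: |R|=0.7199
θ=4/7≥1/2 ⇒ |1+3/7x|<|1−4/7x| ∀x<0 ⇒ stable on all of ℝ⁻.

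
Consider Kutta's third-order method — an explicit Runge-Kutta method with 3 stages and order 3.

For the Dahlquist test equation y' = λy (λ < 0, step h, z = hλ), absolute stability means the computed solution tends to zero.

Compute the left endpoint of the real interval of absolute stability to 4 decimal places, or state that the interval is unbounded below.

z* = -2.5127.

On y'=λy, z=hλ:
  order 3, 3-stage ⇒ R(z)=1+z+z^2/2+z^3/6
  (e.g. R(-1.62)=-0.01639, |R|=0.01639)

Solve |R(x)|<1 on ℝ⁻.
x=-1.62: |R|=0.0164
|R(-2.34)|=0.7377 |R(-2.19)|=0.5425 |R(-0.87)|=0.3987
Bisect:
  x_lo=-3.0773 |R|=2.1992  x_hi=-0.1731 |R|=0.8410
  mid=-1.62519 |R|=0.01999 →hi
  mid=-2.35122 |R|=0.75345 →hi
  mid=-2.71424 |R|=1.36337 →lo
  mid=-2.53273 |R|=1.03316 →lo
  mid=-2.44198 |R|=0.88737 →hi
  mid=-2.48735 |R|=0.95873 →hi
  mid=-2.51004 |R|=0.99556 →hi
  ...
  [-2.51288,-2.51270] ⇒ x*=-2.5127
Stable set (-2.5127, 0).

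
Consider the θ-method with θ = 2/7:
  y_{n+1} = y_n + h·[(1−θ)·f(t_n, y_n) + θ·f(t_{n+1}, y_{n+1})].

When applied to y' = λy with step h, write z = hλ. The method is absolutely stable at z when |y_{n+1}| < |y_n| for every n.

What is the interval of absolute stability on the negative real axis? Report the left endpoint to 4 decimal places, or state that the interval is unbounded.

z∈(-4.6667,0).

Test eqn y'=λy, z=hλ:
  y_{n+1} = y_n + z·[5/7·y_n + 2/7·y_{n+1}] ⇒ (1 − 2/7z)y_{n+1} = (1 + 5/7z)y_n
  Hence R(z) = (1 + 5/7z)/(1 − 2/7z).

Need |R(x)|<1, x<0.
x=-0.33: |R|=0.6984
R=−1: 1+5/7x = −1+2/7x ⇒ -3/7x=2 ⇒ x=2/(-3/7)=-4.6667
Confirm numerically:
  x=-3.729: |R|=0.80544 <1
  x=-3.382: |R|=0.71999 <1
  x=-3.068: |R|=0.63490 <1
  x=-2.145: |R|=0.32994 <1
  x=-5.200: |R|=1.09195 >1
  x=-5.035: |R|=1.06473 >1
So |R|<1 on (-4.6667, 0).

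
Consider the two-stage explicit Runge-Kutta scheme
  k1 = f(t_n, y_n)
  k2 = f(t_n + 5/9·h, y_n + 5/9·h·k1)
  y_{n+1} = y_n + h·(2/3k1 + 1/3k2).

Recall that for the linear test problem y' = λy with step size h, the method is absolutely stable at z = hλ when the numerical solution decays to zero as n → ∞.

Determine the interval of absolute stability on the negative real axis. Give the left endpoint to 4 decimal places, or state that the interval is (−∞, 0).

z∈(-5.4000,0).

Set f=λy, z=hλ:
  k1=λy_n ⇒ h·k1=z·y_n;  k2=λ(1+5/9z)y_n ⇒ h·k2=z(1+5/9z)y_n
  y_{n+1}/y_n = 1 + 2/3z + 1/3z(1+5/9z) = 1 + z + 5/27z²
  R(z) = 1 + z + 5/27z².

Solve |R(x)|<1 on ℝ⁻.
x=-1.64: |R|=0.1419
R=1: x+5/27x²=0 ⇒ x=−27/5=-5.4000; min R=1−1/(4·5/27)=-0.3500>−1
Confirm numerically:
  x=-4.169: |R|=0.04962 <1
  x=-2.795: |R|=0.34833 <1
  x=-2.310: |R|=0.32183 <1
  x=-5.908: |R|=1.55579 >1
  x=-5.805: |R|=1.43537 >1
  x=-5.478: |R|=1.07913 >1
Stable set (-5.4000, 0).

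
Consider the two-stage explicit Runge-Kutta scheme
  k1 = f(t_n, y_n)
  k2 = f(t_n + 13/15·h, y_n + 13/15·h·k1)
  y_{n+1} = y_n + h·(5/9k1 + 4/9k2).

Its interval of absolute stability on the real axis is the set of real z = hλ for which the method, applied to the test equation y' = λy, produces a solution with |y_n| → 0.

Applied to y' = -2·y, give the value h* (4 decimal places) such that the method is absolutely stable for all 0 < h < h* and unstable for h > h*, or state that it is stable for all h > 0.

With y'=λy (z=hλ):
  k1=λy_n ⇒ h·k1=z·y_n;  k2=λ(1+13/15z)y_n ⇒ h·k2=z(1+13/15z)y_n
  y_{n+1}/y_n = 1 + 5/9z + 4/9z(1+13/15z) = 1 + z + 52/135z²
  so R(z) = 1 + z + 52/135z².

Need |R(x)|<1, x<0.
x=-0.67: |R|=0.5029
R=1: x+52/135x²=0 ⇒ x=−135/52=-2.5962; min R=1−1/(4·52/135)=0.3510>−1
Confirm numerically:
  x=-2.566: |R|=0.97020 <1
  x=-2.134: |R|=0.62012 <1
  x=-1.091: |R|=0.36748 <1
  x=-3.171: |R|=1.70213 >1
  x=-2.793: |R|=1.21177 >1
Stable set (-2.5962, 0).

(-2.5962,0); λ=-2 ⇒ h* = (135/52)/2 = 1.2981.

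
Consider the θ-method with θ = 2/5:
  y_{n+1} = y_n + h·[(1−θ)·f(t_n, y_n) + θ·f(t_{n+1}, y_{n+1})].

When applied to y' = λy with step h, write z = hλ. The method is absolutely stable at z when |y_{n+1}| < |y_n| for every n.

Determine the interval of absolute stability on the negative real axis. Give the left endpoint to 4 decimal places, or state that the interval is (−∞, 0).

z∈(-10.0000,0).

Set f=λy, z=hλ:
  y_{n+1} = y_n + z·[3/5·y_n + 2/5·y_{n+1}] ⇒ (1 − 2/5z)y_{n+1} = (1 + 3/5z)y_n
  R(z) = (1 + 3/5z)/(1 − 2/5z).

Find x<0 with |R(x)|<1.
x=-1.53: |R|=0.0509
R=−1: 1+3/5x = −1+2/5x ⇒ -1/5x=2 ⇒ x=2/(-1/5)=-10.0000
Confirm numerically:
  x=-9.949: |R|=0.99795 <1
  x=-9.098: |R|=0.96111 <1
  x=-8.155: |R|=0.91342 <1
  x=-7.861: |R|=0.89678 <1
  x=-10.466: |R|=1.01797 >1
  x=-10.415: |R|=1.01607 >1
  x=-10.393: |R|=1.01524 >1
Stable set (-10.0000, 0).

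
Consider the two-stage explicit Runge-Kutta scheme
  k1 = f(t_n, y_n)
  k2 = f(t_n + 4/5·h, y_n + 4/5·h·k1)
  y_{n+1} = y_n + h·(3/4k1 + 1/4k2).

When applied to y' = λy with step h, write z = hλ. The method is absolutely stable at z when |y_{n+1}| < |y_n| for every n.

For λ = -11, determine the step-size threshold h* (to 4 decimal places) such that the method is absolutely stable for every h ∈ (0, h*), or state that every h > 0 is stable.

Set f=λy, z=hλ:
  k1=λy_n ⇒ h·k1=z·y_n;  k2=λ(1+4/5z)y_n ⇒ h·k2=z(1+4/5z)y_n
  y_{n+1}/y_n = 1 + 3/4z + 1/4z(1+4/5z) = 1 + z + 1/5z²
  Hence R(z) = 1 + z + 1/5z².

Need |R(x)|<1, x<0.
x=-1.44: |R|=0.0253
R=1: x+1/5x²=0 ⇒ x=−5=-5.0000; min R=1−1/(4·1/5)=-0.2500>−1
Confirm numerically:
  x=-4.255: |R|=0.36600 <1
  x=-4.161: |R|=0.30178 <1
  x=-3.597: |R|=0.00932 <1
  x=-5.547: |R|=1.60684 >1
  x=-5.286: |R|=1.30236 >1
  x=-5.148: |R|=1.15238 >1
Stable set (-5.0000, 0).

(-5.0000,0); λ=-11 ⇒ h* = (5)/11 = 0.4545.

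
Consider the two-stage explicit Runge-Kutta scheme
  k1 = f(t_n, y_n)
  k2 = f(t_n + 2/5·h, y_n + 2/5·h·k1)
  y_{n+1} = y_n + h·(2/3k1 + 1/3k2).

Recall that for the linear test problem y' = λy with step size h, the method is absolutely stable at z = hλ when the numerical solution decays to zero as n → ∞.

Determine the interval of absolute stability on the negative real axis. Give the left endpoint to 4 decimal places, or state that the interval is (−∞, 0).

With y'=λy (z=hλ):
  k1=λy_n ⇒ h·k1=z·y_n;  k2=λ(1+2/5z)y_n ⇒ h·k2=z(1+2/5z)y_n
  y_{n+1}/y_n = 1 + 2/3z + 1/3z(1+2/5z) = 1 + z + 2/15z²
  R(z) = 1 + z + 2/15z².

Find x<0 with |R(x)|<1.
x=-1.66: |R|=0.2926
R=1: x+2/15x²=0 ⇒ x=−15/2=-7.5000; min R=1−1/(4·2/15)=-0.8750>−1
Confirm numerically:
  x=-6.635: |R|=0.23476 <1
  x=-5.825: |R|=0.30092 <1
  x=-4.545: |R|=0.79073 <1
  x=-3.202: |R|=0.83496 <1
  x=-8.009: |R|=1.54354 >1
  x=-7.907: |R|=1.42909 >1
  x=-7.616: |R|=1.11779 >1
Stable set (-7.5000, 0).

z∈(-7.5000,0).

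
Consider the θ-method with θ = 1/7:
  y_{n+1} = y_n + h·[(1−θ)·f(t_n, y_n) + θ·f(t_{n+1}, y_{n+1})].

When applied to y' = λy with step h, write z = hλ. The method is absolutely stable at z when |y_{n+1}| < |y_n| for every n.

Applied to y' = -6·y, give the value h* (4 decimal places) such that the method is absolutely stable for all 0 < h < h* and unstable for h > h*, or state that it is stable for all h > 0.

(-2.8000,0); λ=-6 ⇒ h* = (14/5)/6 = 0.4667.

On y'=λy, z=hλ:
  y_{n+1} = y_n + z·[6/7·y_n + 1/7·y_{n+1}] ⇒ (1 − 1/7z)y_{n+1} = (1 + 6/7z)y_n
  R(z) = (1 + 6/7z)/(1 − 1/7z).

Need |R(x)|<1, x<0.
x=-0.79: |R|=0.2901
R=−1: 1+6/7x = −1+1/7x ⇒ -5/7x=2 ⇒ x=2/(-5/7)=-2.8000
Confirm numerically:
  x=-2.642: |R|=0.91807 <1
  x=-2.393: |R|=0.78335 <1
  x=-1.945: |R|=0.52208 <1
  x=-1.790: |R|=0.42548 <1
  x=-3.143: |R|=1.16908 >1
  x=-3.116: |R|=1.15619 >1
Stable set (-2.8000, 0).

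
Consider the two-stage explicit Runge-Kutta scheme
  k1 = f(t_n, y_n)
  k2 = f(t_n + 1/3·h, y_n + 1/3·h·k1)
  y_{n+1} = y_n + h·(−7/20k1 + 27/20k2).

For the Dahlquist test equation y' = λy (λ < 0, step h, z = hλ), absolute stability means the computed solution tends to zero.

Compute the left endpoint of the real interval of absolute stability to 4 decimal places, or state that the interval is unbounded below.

On y'=λy, z=hλ:
  k1=λy_n ⇒ h·k1=z·y_n;  k2=λ(1+1/3z)y_n ⇒ h·k2=z(1+1/3z)y_n
  y_{n+1}/y_n = 1 − 7/20z + 27/20z(1+1/3z) = 1 + z + 9/20z²
  so R(z) = 1 + z + 9/20z².

Need |R(x)|<1, x<0.
x=-0.62: |R|=0.5530
R=1: x+9/20x²=0 ⇒ x=−20/9=-2.2222; min R=1−1/(4·9/20)=0.4444>−1
Confirm numerically:
  x=-1.891: |R|=0.71815 <1
  x=-1.445: |R|=0.49461 <1
  x=-0.941: |R|=0.45747 <1
  x=-2.605: |R|=1.44871 >1
  x=-2.587: |R|=1.42466 >1
  x=-2.409: |R|=1.20248 >1
Interval (-2.2222, 0).

z* = -2.2222.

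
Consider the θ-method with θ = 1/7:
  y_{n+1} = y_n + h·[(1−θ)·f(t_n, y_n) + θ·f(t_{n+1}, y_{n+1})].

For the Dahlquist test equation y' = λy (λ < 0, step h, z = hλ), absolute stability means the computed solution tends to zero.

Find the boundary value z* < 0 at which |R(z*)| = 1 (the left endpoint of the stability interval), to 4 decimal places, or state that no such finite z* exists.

Test eqn y'=λy, z=hλ:
  y_{n+1} = y_n + z·[6/7·y_n + 1/7·y_{n+1}] ⇒ (1 − 1/7z)y_{n+1} = (1 + 6/7z)y_n
  R(z) = (1 + 6/7z)/(1 − 1/7z).

Need |R(x)|<1, x<0.
x=-1.19: |R|=0.0171
R=−1: 1+6/7x = −1+1/7x ⇒ -5/7x=2 ⇒ x=2/(-5/7)=-2.8000
Confirm numerically:
  x=-2.001: |R|=0.55616 <1
  x=-1.916: |R|=0.50426 <1
  x=-1.719: |R|=0.38009 <1
  x=-3.360: |R|=1.27027 >1
  x=-3.348: |R|=1.26479 >1
  x=-3.039: |R|=1.11904 >1
So |R|<1 on (-2.8000, 0).

z* = -2.8000.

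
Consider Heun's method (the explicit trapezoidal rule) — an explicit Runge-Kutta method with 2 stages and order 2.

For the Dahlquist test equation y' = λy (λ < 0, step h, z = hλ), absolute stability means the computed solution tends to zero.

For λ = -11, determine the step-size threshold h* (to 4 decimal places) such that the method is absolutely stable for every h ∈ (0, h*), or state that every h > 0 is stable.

(-2.0000,0); λ=-11 ⇒ h* = 0.1818.

On y'=λy, z=hλ:
  order 2, 2-stage ⇒ R(z)=1+z+z^2/2
  (e.g. R(-1.34)=0.55780, |R|=0.55780)

Need |R(x)|<1, x<0.
x=-1.34: |R|=0.5578
|R(-1.45)|=0.6013 |R(-1.35)|=0.5613 |R(-0.73)|=0.5364
Bisect:
  x_lo=-2.4606 |R|=1.5667  x_hi=-0.1193 |R|=0.8878
  mid=-1.28999 |R|=0.54205 →hi
  mid=-1.87532 |R|=0.88309 →hi
  mid=-2.16798 |R|=1.18209 →lo
  mid=-2.02165 |R|=1.02188 →lo
  mid=-1.94848 |R|=0.94981 →hi
  mid=-1.98507 |R|=0.98518 →hi
  mid=-2.00336 |R|=1.00336 →lo
  mid=-1.99421 |R|=0.99423 →hi
  ...
  [-2.00007,-1.99993] ⇒ x*=-2.0000
So |R|<1 on (-2.0000, 0).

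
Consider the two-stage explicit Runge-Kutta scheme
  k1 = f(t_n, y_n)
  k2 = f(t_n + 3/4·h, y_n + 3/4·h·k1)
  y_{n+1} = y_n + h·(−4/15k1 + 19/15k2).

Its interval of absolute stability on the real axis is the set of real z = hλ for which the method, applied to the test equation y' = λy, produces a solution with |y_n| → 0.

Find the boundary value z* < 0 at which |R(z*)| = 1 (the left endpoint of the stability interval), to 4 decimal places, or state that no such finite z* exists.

z* = -1.0526.

On y'=λy, z=hλ:
  k1=λy_n ⇒ h·k1=z·y_n;  k2=λ(1+3/4z)y_n ⇒ h·k2=z(1+3/4z)y_n
  y_{n+1}/y_n = 1 − 4/15z + 19/15z(1+3/4z) = 1 + z + 19/20z²
  so R(z) = 1 + z + 19/20z².

Need |R(x)|<1, x<0.
x=-0.85: |R|=0.8364
R=1: x+19/20x²=0 ⇒ x=−20/19=-1.0526; min R=1−1/(4·19/20)=0.7368>−1
Confirm numerically:
  x=-0.825: |R|=0.82159 <1
  x=-0.557: |R|=0.73774 <1
  x=-0.429: |R|=0.74584 <1
  x=-0.421: |R|=0.74738 <1
  x=-1.565: |R|=1.76176 >1
  x=-1.291: |R|=1.29235 >1
Interval (-1.0526, 0).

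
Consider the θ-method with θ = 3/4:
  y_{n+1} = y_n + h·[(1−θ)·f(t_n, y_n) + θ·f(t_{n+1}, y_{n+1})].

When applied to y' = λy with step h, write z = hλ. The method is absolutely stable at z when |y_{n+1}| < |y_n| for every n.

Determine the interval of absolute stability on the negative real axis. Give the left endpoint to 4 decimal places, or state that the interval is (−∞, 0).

(−∞, 0) — no finite endpoint.

Set f=λy, z=hλ:
  y_{n+1} = y_n + z·[1/4·y_n + 3/4·y_{n+1}] ⇒ (1 − 3/4z)y_{n+1} = (1 + 1/4z)y_n
  so R(z) = (1 + 1/4z)/(1 − 3/4z).

Find x<0 with |R(x)|<1.
x=-1.65: |R|=0.2626
x=-2: |R|=0.2000
x=-10: |R|=0.1765
x=-100: |R|=0.3158
θ=3/4≥1/2 ⇒ |1+1/4x|<|1−3/4x| ∀x<0 ⇒ unbounded interval.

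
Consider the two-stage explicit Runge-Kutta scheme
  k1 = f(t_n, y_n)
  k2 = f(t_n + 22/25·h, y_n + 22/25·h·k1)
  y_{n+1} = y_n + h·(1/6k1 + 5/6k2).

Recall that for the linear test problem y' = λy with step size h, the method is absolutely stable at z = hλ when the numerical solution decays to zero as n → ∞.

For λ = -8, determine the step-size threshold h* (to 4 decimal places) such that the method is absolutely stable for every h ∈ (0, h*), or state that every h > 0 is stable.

(-1.3636,0); λ=-8 ⇒ h* = (15/11)/8 = 0.1705.

On y'=λy, z=hλ:
  k1=λy_n ⇒ h·k1=z·y_n;  k2=λ(1+22/25z)y_n ⇒ h·k2=z(1+22/25z)y_n
  y_{n+1}/y_n = 1 + 1/6z + 5/6z(1+22/25z) = 1 + z + 11/15z²
  R(z) = 1 + z + 11/15z².

Need |R(x)|<1, x<0.
x=-1.79: |R|=1.5597
R=1: x+11/15x²=0 ⇒ x=−15/11=-1.3636; min R=1−1/(4·11/15)=0.6591>−1
Confirm numerically:
  x=-1.300: |R|=0.93933 <1
  x=-1.177: |R|=0.83891 <1
  x=-1.158: |R|=0.82537 <1
  x=-0.724: |R|=0.66040 <1
  x=-1.892: |R|=1.73309 >1
  x=-1.734: |R|=1.47095 >1
  x=-1.670: |R|=1.37519 >1
Interval (-1.3636, 0).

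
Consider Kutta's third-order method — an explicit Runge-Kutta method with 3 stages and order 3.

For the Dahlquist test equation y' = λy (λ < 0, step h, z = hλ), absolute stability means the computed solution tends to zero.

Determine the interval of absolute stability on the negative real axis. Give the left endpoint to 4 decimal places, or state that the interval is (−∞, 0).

On y'=λy, z=hλ:
  order 3, 3-stage ⇒ R(z)=1+z+z^2/2+z^3/6
  (e.g. R(-1.49)=0.06873, |R|=0.06873)

Find x<0 with |R(x)|<1.
x=-1.49: |R|=0.0687
|R(-0.69)|=0.4933 |R(-0.68)|=0.4988 |R(-0.63)|=0.5268
Bisect:
  x_lo=-3.0161 |R|=2.0404  x_hi=-0.3016 |R|=0.7393
  mid=-1.65883 |R|=0.04374 →hi
  mid=-2.33745 |R|=0.73412 →hi
  mid=-2.67676 |R|=1.29075 →lo
  mid=-2.50710 |R|=0.99074 →hi
  mid=-2.59193 |R|=1.13502 →lo
  mid=-2.54951 |R|=1.06149 →lo
  mid=-2.52831 |R|=1.02577 →lo
  mid=-2.51770 |R|=1.00817 →lo
  mid=-2.51240 |R|=0.99944 →hi
  mid=-2.51505 |R|=1.00380 →lo
  ...
  [-2.51290,-2.51273] ⇒ x*=-2.5127
Interval (-2.5127, 0).

(-2.5127, 0).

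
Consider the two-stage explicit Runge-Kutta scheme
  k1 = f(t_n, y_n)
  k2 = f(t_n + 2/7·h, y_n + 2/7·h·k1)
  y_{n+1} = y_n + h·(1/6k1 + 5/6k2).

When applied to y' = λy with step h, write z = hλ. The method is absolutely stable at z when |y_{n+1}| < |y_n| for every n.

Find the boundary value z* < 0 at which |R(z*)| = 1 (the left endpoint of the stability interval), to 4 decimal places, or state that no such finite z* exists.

z* = -4.2000.

On y'=λy, z=hλ:
  k1=λy_n ⇒ h·k1=z·y_n;  k2=λ(1+2/7z)y_n ⇒ h·k2=z(1+2/7z)y_n
  y_{n+1}/y_n = 1 + 1/6z + 5/6z(1+2/7z) = 1 + z + 5/21z²
  R(z) = 1 + z + 5/21z².

Solve |R(x)|<1 on ℝ⁻.
x=-1.62: |R|=0.0049
R=1: x+5/21x²=0 ⇒ x=−21/5=-4.2000; min R=1−1/(4·5/21)=-0.0500>−1
Confirm numerically:
  x=-3.351: |R|=0.32262 <1
  x=-2.986: |R|=0.13690 <1
  x=-2.754: |R|=0.05184 <1
  x=-2.197: |R|=0.04776 <1
  x=-4.769: |R|=1.64609 >1
  x=-4.515: |R|=1.33862 >1
  x=-4.332: |R|=1.13615 >1
Interval (-4.2000, 0).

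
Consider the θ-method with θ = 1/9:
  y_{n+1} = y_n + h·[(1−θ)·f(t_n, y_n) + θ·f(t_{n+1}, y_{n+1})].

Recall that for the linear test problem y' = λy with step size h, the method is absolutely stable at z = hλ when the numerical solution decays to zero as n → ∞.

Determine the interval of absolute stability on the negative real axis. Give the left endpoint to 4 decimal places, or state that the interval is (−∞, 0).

(-2.5714, 0).

Test eqn y'=λy, z=hλ:
  y_{n+1} = y_n + z·[8/9·y_n + 1/9·y_{n+1}] ⇒ (1 − 1/9z)y_{n+1} = (1 + 8/9z)y_n
  so R(z) = (1 + 8/9z)/(1 − 1/9z).

Solve |R(x)|<1 on ℝ⁻.
x=-1.59: |R|=0.3513
R=−1: 1+8/9x = −1+1/9x ⇒ -7/9x=2 ⇒ x=2/(-7/9)=-2.5714
Confirm numerically:
  x=-1.904: |R|=0.57153 <1
  x=-1.216: |R|=0.07126 <1
  x=-1.161: |R|=0.02834 <1
  x=-3.096: |R|=1.30357 >1
  x=-3.038: |R|=1.27131 >1
  x=-2.663: |R|=1.05496 >1
Interval (-2.5714, 0).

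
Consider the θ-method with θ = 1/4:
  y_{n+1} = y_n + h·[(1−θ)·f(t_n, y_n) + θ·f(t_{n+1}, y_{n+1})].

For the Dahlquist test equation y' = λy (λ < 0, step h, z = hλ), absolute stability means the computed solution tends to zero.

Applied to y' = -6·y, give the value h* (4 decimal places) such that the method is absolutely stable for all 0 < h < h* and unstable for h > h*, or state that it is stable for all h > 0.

On y'=λy, z=hλ:
  y_{n+1} = y_n + z·[3/4·y_n + 1/4·y_{n+1}] ⇒ (1 − 1/4z)y_{n+1} = (1 + 3/4z)y_n
  R(z) = (1 + 3/4z)/(1 − 1/4z).

Find x<0 with |R(x)|<1.
x=-0.7: |R|=0.4043
R=−1: 1+3/4x = −1+1/4x ⇒ -1/2x=2 ⇒ x=2/(-1/2)=-4.0000
Confirm numerically:
  x=-3.534: |R|=0.87629 <1
  x=-3.309: |R|=0.81092 <1
  x=-2.300: |R|=0.46032 <1
  x=-4.333: |R|=1.07992 >1
  x=-4.110: |R|=1.02713 >1
  x=-4.086: |R|=1.02127 >1
Stable set (-4.0000, 0).

(-4.0000,0); λ=-6 ⇒ h* = (4)/6 = 0.6667.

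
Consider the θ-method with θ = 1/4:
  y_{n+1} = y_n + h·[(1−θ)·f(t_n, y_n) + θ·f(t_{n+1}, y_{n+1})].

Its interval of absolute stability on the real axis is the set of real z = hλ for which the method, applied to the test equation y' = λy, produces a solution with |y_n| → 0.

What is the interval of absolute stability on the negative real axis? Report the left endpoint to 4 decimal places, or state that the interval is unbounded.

Test eqn y'=λy, z=hλ:
  y_{n+1} = y_n + z·[3/4·y_n + 1/4·y_{n+1}] ⇒ (1 − 1/4z)y_{n+1} = (1 + 3/4z)y_n
  so R(z) = (1 + 3/4z)/(1 − 1/4z).

Solve |R(x)|<1 on ℝ⁻.
x=-1.77: |R|=0.2270
R=−1: 1+3/4x = −1+1/4x ⇒ -1/2x=2 ⇒ x=2/(-1/2)=-4.0000
Confirm numerically:
  x=-2.678: |R|=0.60407 <1
  x=-2.327: |R|=0.47116 <1
  x=-2.031: |R|=0.34704 <1
  x=-1.726: |R|=0.20573 <1
  x=-4.409: |R|=1.09728 >1
  x=-4.373: |R|=1.08910 >1
  x=-4.090: |R|=1.02225 >1
So |R|<1 on (-4.0000, 0).

z∈(-4.0000,0).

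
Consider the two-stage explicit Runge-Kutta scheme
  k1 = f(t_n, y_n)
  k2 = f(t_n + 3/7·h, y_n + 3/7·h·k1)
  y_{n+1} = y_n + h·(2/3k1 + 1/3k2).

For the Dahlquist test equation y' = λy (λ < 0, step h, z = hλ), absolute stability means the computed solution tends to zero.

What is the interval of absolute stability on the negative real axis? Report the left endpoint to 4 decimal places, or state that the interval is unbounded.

z∈(-7.0000,0).

With y'=λy (z=hλ):
  k1=λy_n ⇒ h·k1=z·y_n;  k2=λ(1+3/7z)y_n ⇒ h·k2=z(1+3/7z)y_n
  y_{n+1}/y_n = 1 + 2/3z + 1/3z(1+3/7z) = 1 + z + 1/7z²
  R(z) = 1 + z + 1/7z².

Find x<0 with |R(x)|<1.
x=-0.62: |R|=0.4349
R=1: x+1/7x²=0 ⇒ x=−7=-7.0000; min R=1−1/(4·1/7)=-0.7500>−1
Confirm numerically:
  x=-6.917: |R|=0.91798 <1
  x=-4.657: |R|=0.55876 <1
  x=-2.979: |R|=0.71122 <1
  x=-7.215: |R|=1.22160 >1
  x=-7.028: |R|=1.02811 >1
Interval (-7.0000, 0).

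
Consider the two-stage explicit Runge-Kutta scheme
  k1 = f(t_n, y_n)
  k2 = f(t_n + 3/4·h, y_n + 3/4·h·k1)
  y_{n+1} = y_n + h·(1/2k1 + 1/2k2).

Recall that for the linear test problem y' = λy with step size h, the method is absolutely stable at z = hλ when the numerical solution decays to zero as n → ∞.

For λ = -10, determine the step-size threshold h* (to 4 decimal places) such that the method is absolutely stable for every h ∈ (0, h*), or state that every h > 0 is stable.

(-2.6667,0); λ=-10 ⇒ h* = (8/3)/10 = 0.2667.

With y'=λy (z=hλ):
  k1=λy_n ⇒ h·k1=z·y_n;  k2=λ(1+3/4z)y_n ⇒ h·k2=z(1+3/4z)y_n
  y_{n+1}/y_n = 1 + 1/2z + 1/2z(1+3/4z) = 1 + z + 3/8z²
  Hence R(z) = 1 + z + 3/8z².

Need |R(x)|<1, x<0.
x=-1.17: |R|=0.3433
R=1: x+3/8x²=0 ⇒ x=−8/3=-2.6667; min R=1−1/(4·3/8)=0.3333>−1
Confirm numerically:
  x=-2.340: |R|=0.71335 <1
  x=-1.431: |R|=0.33691 <1
  x=-1.271: |R|=0.33479 <1
  x=-1.179: |R|=0.34227 <1
  x=-3.009: |R|=1.38628 >1
  x=-3.007: |R|=1.38377 >1
  x=-2.803: |R|=1.14330 >1
So |R|<1 on (-2.6667, 0).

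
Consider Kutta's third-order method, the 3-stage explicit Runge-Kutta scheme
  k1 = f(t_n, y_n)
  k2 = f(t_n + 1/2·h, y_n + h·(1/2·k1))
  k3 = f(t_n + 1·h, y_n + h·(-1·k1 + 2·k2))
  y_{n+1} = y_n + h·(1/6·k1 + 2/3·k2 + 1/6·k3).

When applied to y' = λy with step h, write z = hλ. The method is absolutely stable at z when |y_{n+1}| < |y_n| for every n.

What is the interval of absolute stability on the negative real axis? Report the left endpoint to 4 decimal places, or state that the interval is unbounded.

Test eqn y'=λy, z=hλ:
  order 3, 3-stage ⇒ R(z)=1+z+z^2/2+z^3/6
  (e.g. R(-0.66)=0.50988, |R|=0.50988)

Solve |R(x)|<1 on ℝ⁻.
x=-0.66: |R|=0.5099
|R(-1.81)|=0.1602 |R(-1.33)|=0.1623 |R(-1.12)|=0.2730
Bisect:
  x_lo=-2.9484 |R|=1.8735  x_hi=-0.0542 |R|=0.9472
  mid=-1.50129 |R|=0.06169 →hi
  mid=-2.22482 |R|=0.58532 →hi
  mid=-2.58658 |R|=1.12560 →lo
  mid=-2.40570 |R|=0.83246 →hi
  mid=-2.49614 |R|=0.97291 →hi
  mid=-2.54136 |R|=1.04768 →lo
  mid=-2.51875 |R|=1.00991 →lo
  mid=-2.50745 |R|=0.99131 →hi
  ...
  [-2.51275,-2.51257] ⇒ x*=-2.5127
Stable set (-2.5127, 0).

z∈(-2.5127,0).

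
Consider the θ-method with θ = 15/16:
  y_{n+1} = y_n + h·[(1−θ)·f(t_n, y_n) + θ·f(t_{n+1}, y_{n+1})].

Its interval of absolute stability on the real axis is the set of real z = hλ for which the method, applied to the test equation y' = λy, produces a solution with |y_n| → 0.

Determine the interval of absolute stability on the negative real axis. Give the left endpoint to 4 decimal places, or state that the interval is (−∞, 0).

Test eqn y'=λy, z=hλ:
  y_{n+1} = y_n + z·[1/16·y_n + 15/16·y_{n+1}] ⇒ (1 − 15/16z)y_{n+1} = (1 + 1/16z)y_n
  Hence R(z) = (1 + 1/16z)/(1 − 15/16z).

Need |R(x)|<1, x<0.
x=-1.02: |R|=0.4786
x=-2: |R|=0.3043
x=-10: |R|=0.0361
x=-100: |R|=0.0554
θ=15/16≥1/2 ⇒ |1+1/16x|<|1−15/16x| ∀x<0 ⇒ stable on all of ℝ⁻.

(−∞, 0) — no finite endpoint.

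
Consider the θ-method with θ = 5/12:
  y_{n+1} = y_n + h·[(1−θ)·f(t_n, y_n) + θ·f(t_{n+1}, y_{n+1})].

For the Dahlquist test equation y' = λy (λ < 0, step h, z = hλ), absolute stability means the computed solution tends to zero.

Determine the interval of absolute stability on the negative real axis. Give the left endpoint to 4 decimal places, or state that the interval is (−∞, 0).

With y'=λy (z=hλ):
  y_{n+1} = y_n + z·[7/12·y_n + 5/12·y_{n+1}] ⇒ (1 − 5/12z)y_{n+1} = (1 + 7/12z)y_n
  ⇒ R(z) = (1 + 7/12z)/(1 − 5/12z).

Need |R(x)|<1, x<0.
x=-0.94: |R|=0.3246
R=−1: 1+7/12x = −1+5/12x ⇒ -1/6x=2 ⇒ x=2/(-1/6)=-12.0000
Confirm numerically:
  x=-11.463: |R|=0.98451 <1
  x=-9.124: |R|=0.90017 <1
  x=-8.749: |R|=0.88336 <1
  x=-7.039: |R|=0.78977 <1
  x=-12.558: |R|=1.01492 >1
  x=-12.536: |R|=1.01435 >1
Stable set (-12.0000, 0).

(-12.0000, 0).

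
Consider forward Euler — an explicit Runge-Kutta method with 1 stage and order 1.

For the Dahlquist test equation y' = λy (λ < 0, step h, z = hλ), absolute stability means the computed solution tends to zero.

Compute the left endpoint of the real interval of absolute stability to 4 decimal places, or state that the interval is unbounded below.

z* = -2.0000.

Test eqn y'=λy, z=hλ:
  order 1, 1-stage ⇒ R(z)=1+z
  (e.g. R(-1.58)=-0.58000, |R|=0.58000)

Solve |R(x)|<1 on ℝ⁻.
x=-1.58: |R|=0.5800
|R(-1.99)|=0.9900 |R(-1.41)|=0.4100 |R(-0.9)|=0.1000
Bisect:
  x_lo=-2.5261 |R|=1.5261  x_hi=-0.1587 |R|=0.8413
  mid=-1.34239 |R|=0.34239 →hi
  mid=-1.93424 |R|=0.93424 →hi
  mid=-2.23017 |R|=1.23017 →lo
  mid=-2.08221 |R|=1.08221 →lo
  mid=-2.00823 |R|=1.00823 →lo
  mid=-1.97123 |R|=0.97123 →hi
  mid=-1.98973 |R|=0.98973 →hi
  ...
  [-2.00013,-1.99999] ⇒ x*=-2.0000
Interval (-2.0000, 0).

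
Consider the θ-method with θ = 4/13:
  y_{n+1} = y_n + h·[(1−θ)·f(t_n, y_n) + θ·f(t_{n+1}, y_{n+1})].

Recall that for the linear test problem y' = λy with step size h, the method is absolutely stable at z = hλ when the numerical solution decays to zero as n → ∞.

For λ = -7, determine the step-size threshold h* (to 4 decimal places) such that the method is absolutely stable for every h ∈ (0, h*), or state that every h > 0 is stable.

(-5.2000,0); λ=-7 ⇒ h* = (26/5)/7 = 0.7429.

On y'=λy, z=hλ:
  y_{n+1} = y_n + z·[9/13·y_n + 4/13·y_{n+1}] ⇒ (1 − 4/13z)y_{n+1} = (1 + 9/13z)y_n
  Hence R(z) = (1 + 9/13z)/(1 − 4/13z).

Boundary: |R(x)|=1, x<0.
x=-1.23: |R|=0.1077
R=−1: 1+9/13x = −1+4/13x ⇒ -5/13x=2 ⇒ x=2/(-5/13)=-5.2000
Confirm numerically:
  x=-4.257: |R|=0.84298 <1
  x=-3.650: |R|=0.71920 <1
  x=-3.177: |R|=0.60654 <1
  x=-2.554: |R|=0.43013 <1
  x=-5.744: |R|=1.07561 >1
  x=-5.297: |R|=1.01419 >1
Interval (-5.2000, 0).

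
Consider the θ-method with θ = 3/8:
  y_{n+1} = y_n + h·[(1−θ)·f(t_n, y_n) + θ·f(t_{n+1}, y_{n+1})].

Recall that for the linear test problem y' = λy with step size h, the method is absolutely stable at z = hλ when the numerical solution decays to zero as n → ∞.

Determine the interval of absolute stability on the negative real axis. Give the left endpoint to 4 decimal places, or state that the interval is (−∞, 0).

On y'=λy, z=hλ:
  y_{n+1} = y_n + z·[5/8·y_n + 3/8·y_{n+1}] ⇒ (1 − 3/8z)y_{n+1} = (1 + 5/8z)y_n
  Hence R(z) = (1 + 5/8z)/(1 − 3/8z).

Solve |R(x)|<1 on ℝ⁻.
x=-0.97: |R|=0.2887
R=−1: 1+5/8x = −1+3/8x ⇒ -1/4x=2 ⇒ x=2/(-1/4)=-8.0000
Confirm numerically:
  x=-6.706: |R|=0.90796 <1
  x=-4.300: |R|=0.64593 <1
  x=-3.511: |R|=0.51557 <1
  x=-8.404: |R|=1.02433 >1
  x=-8.182: |R|=1.01118 >1
So |R|<1 on (-8.0000, 0).

(-8.0000, 0).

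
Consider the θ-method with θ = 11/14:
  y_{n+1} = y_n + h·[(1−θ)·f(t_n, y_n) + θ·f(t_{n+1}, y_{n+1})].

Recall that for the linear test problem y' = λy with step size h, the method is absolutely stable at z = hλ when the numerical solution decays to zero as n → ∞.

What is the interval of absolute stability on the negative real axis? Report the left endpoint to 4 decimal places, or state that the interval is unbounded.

On y'=λy, z=hλ:
  y_{n+1} = y_n + z·[3/14·y_n + 11/14·y_{n+1}] ⇒ (1 − 11/14z)y_{n+1} = (1 + 3/14z)y_n
  R(z) = (1 + 3/14z)/(1 − 11/14z).

Solve |R(x)|<1 on ℝ⁻.
x=-1.33: |R|=0.3496
x=-2: |R|=0.2222
x=-10: |R|=0.1290
x=-100: |R|=0.2567
θ=11/14≥1/2 ⇒ |1+3/14x|<|1−11/14x| ∀x<0 ⇒ unbounded interval.

unbounded; (−∞, 0).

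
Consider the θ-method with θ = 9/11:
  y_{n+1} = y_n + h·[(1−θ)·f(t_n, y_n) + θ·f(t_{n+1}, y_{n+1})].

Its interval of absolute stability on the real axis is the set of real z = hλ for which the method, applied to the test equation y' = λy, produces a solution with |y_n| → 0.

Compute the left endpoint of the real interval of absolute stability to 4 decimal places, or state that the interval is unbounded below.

interval (−∞, 0).

Set f=λy, z=hλ:
  y_{n+1} = y_n + z·[2/11·y_n + 9/11·y_{n+1}] ⇒ (1 − 9/11z)y_{n+1} = (1 + 2/11z)y_n
  R(z) = (1 + 2/11z)/(1 − 9/11z).

Need |R(x)|<1, x<0.
x=-0.32: |R|=0.7464
x=-2: |R|=0.2414
x=-10: |R|=0.0891
x=-100: |R|=0.2075
θ=9/11≥1/2 ⇒ |1+2/11x|<|1−9/11x| ∀x<0 ⇒ interval (−∞,0).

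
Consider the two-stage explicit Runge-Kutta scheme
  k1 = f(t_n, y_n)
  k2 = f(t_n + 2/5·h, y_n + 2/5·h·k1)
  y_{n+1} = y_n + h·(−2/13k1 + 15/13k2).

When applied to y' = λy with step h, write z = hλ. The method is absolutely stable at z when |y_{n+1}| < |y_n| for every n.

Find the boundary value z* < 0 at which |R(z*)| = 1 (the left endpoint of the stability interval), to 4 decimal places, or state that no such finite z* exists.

Set f=λy, z=hλ:
  k1=λy_n ⇒ h·k1=z·y_n;  k2=λ(1+2/5z)y_n ⇒ h·k2=z(1+2/5z)y_n
  y_{n+1}/y_n = 1 − 2/13z + 15/13z(1+2/5z) = 1 + z + 6/13z²
  R(z) = 1 + z + 6/13z².

Find x<0 with |R(x)|<1.
x=-1.11: |R|=0.4587
R=1: x+6/13x²=0 ⇒ x=−13/6=-2.1667; min R=1−1/(4·6/13)=0.4583>−1
Confirm numerically:
  x=-1.731: |R|=0.65194 <1
  x=-1.570: |R|=0.56765 <1
  x=-1.464: |R|=0.52521 <1
  x=-1.064: |R|=0.45851 <1
  x=-2.756: |R|=1.74963 >1
  x=-2.590: |R|=1.50605 >1
Stable set (-2.1667, 0).

z* = -2.1667.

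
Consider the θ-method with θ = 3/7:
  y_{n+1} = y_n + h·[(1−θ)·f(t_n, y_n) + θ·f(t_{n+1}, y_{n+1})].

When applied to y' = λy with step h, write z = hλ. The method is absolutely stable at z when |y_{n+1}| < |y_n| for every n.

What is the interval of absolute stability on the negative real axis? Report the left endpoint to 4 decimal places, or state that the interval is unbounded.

With y'=λy (z=hλ):
  y_{n+1} = y_n + z·[4/7·y_n + 3/7·y_{n+1}] ⇒ (1 − 3/7z)y_{n+1} = (1 + 4/7z)y_n
  so R(z) = (1 + 4/7z)/(1 − 3/7z).

Solve |R(x)|<1 on ℝ⁻.
x=-0.66: |R|=0.4855
R=−1: 1+4/7x = −1+3/7x ⇒ -1/7x=2 ⇒ x=2/(-1/7)=-14.0000
Confirm numerically:
  x=-12.585: |R|=0.96838 <1
  x=-12.532: |R|=0.96708 <1
  x=-9.228: |R|=0.86241 <1
  x=-14.363: |R|=1.00725 >1
  x=-14.174: |R|=1.00351 >1
  x=-14.078: |R|=1.00158 >1
So |R|<1 on (-14.0000, 0).

(-14.0000, 0).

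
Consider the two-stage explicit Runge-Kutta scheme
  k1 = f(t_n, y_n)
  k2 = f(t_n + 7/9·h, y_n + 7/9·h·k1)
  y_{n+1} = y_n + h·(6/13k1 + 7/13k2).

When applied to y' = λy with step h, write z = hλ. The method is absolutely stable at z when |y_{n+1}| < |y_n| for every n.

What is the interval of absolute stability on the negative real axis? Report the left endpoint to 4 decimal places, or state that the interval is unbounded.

(-2.3878, 0).

Test eqn y'=λy, z=hλ:
  k1=λy_n ⇒ h·k1=z·y_n;  k2=λ(1+7/9z)y_n ⇒ h·k2=z(1+7/9z)y_n
  y_{n+1}/y_n = 1 + 6/13z + 7/13z(1+7/9z) = 1 + z + 49/117z²
  so R(z) = 1 + z + 49/117z².

Solve |R(x)|<1 on ℝ⁻.
x=-1.5: |R|=0.4423
R=1: x+49/117x²=0 ⇒ x=−117/49=-2.3878; min R=1−1/(4·49/117)=0.4031>−1
Confirm numerically:
  x=-2.178: |R|=0.80867 <1
  x=-1.836: |R|=0.57574 <1
  x=-1.075: |R|=0.40898 <1
  x=-2.738: |R|=1.40162 >1
  x=-2.583: |R|=1.21121 >1
Interval (-2.3878, 0).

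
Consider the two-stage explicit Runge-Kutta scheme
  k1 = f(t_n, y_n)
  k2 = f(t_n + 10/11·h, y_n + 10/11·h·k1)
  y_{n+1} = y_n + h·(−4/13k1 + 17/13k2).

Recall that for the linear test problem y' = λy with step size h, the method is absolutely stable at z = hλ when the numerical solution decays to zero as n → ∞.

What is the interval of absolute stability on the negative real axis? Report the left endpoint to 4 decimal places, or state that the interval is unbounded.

On y'=λy, z=hλ:
  k1=λy_n ⇒ h·k1=z·y_n;  k2=λ(1+10/11z)y_n ⇒ h·k2=z(1+10/11z)y_n
  y_{n+1}/y_n = 1 − 4/13z + 17/13z(1+10/11z) = 1 + z + 170/143z²
  R(z) = 1 + z + 170/143z².

Boundary: |R(x)|=1, x<0.
x=-0.93: |R|=1.0982
R=1: x+170/143x²=0 ⇒ x=−143/170=-0.8412; min R=1−1/(4·170/143)=0.7897>−1
Confirm numerically:
  x=-0.775: |R|=0.93903 <1
  x=-0.715: |R|=0.89275 <1
  x=-0.541: |R|=0.80694 <1
  x=-0.983: |R|=1.16574 >1
  x=-0.957: |R|=1.13177 >1
So |R|<1 on (-0.8412, 0).

(-0.8412, 0).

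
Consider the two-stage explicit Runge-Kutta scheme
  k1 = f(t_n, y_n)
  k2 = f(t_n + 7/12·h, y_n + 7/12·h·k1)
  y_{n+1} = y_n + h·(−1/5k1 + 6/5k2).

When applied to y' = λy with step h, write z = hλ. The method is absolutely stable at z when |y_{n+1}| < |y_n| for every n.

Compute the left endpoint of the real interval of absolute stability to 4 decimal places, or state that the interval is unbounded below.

With y'=λy (z=hλ):
  k1=λy_n ⇒ h·k1=z·y_n;  k2=λ(1+7/12z)y_n ⇒ h·k2=z(1+7/12z)y_n
  y_{n+1}/y_n = 1 − 1/5z + 6/5z(1+7/12z) = 1 + z + 7/10z²
  so R(z) = 1 + z + 7/10z².

Boundary: |R(x)|=1, x<0.
x=-1.52: |R|=1.0973
R=1: x+7/10x²=0 ⇒ x=−10/7=-1.4286; min R=1−1/(4·7/10)=0.6429>−1
Confirm numerically:
  x=-1.207: |R|=0.81279 <1
  x=-1.117: |R|=0.75638 <1
  x=-0.711: |R|=0.64286 <1
  x=-0.663: |R|=0.64470 <1
  x=-1.869: |R|=1.57621 >1
  x=-1.640: |R|=1.24272 >1
  x=-1.521: |R|=1.09841 >1
Stable set (-1.4286, 0).

z* = -1.4286.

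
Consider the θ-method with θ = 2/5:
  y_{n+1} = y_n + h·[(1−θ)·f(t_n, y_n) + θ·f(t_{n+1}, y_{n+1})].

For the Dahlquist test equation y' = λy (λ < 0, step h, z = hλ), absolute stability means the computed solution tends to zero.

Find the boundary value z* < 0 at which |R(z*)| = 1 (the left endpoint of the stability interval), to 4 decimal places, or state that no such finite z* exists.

left endpoint -10.0000.

Set f=λy, z=hλ:
  y_{n+1} = y_n + z·[3/5·y_n + 2/5·y_{n+1}] ⇒ (1 − 2/5z)y_{n+1} = (1 + 3/5z)y_n
  Hence R(z) = (1 + 3/5z)/(1 − 2/5z).

Boundary: |R(x)|=1, x<0.
x=-0.77: |R|=0.4113
R=−1: 1+3/5x = −1+2/5x ⇒ -1/5x=2 ⇒ x=2/(-1/5)=-10.0000
Confirm numerically:
  x=-8.623: |R|=0.93810 <1
  x=-8.185: |R|=0.91507 <1
  x=-7.854: |R|=0.89637 <1
  x=-4.014: |R|=0.54053 <1
  x=-10.285: |R|=1.01115 >1
  x=-10.103: |R|=1.00409 >1
  x=-10.053: |R|=1.00211 >1
Stable set (-10.0000, 0).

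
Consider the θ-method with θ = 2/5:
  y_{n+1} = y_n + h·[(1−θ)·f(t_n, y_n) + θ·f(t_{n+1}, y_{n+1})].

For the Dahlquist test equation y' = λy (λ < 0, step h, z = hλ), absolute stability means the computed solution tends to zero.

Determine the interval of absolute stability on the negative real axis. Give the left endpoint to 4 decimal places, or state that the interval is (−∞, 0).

Set f=λy, z=hλ:
  y_{n+1} = y_n + z·[3/5·y_n + 2/5·y_{n+1}] ⇒ (1 − 2/5z)y_{n+1} = (1 + 3/5z)y_n
  Hence R(z) = (1 + 3/5z)/(1 − 2/5z).

Need |R(x)|<1, x<0.
x=-0.51: |R|=0.5764
R=−1: 1+3/5x = −1+2/5x ⇒ -1/5x=2 ⇒ x=2/(-1/5)=-10.0000
Confirm numerically:
  x=-6.496: |R|=0.80525 <1
  x=-5.926: |R|=0.75825 <1
  x=-4.691: |R|=0.63086 <1
  x=-4.134: |R|=0.55788 <1
  x=-10.570: |R|=1.02181 >1
  x=-10.258: |R|=1.01011 >1
  x=-10.092: |R|=1.00365 >1
Interval (-10.0000, 0).

z∈(-10.0000,0).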